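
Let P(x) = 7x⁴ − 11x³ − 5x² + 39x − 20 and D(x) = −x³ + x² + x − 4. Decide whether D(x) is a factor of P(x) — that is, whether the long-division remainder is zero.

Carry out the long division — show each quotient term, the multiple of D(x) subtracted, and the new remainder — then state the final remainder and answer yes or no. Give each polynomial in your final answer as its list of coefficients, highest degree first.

R = [-2, 7, -4], so D(x) is not a factor of P(x). no

Step 1: lead(7x⁴ − 11x³ − 5x² + 39x − 20) ÷ lead(D) = 7x⁴ ÷ −x³ = −7x. Subtract (−7x)·D = 7x⁴ − 7x³ − 7x² + 28x. Remainder: −4x³ + 2x² + 11x − 20.
Step 2: lead(−4x³ + 2x² + 11x − 20) ÷ lead(D) = −4x³ ÷ −x³ = 4. Subtract (4)·D = −4x³ + 4x² + 4x − 16. Remainder: −2x² + 7x − 4.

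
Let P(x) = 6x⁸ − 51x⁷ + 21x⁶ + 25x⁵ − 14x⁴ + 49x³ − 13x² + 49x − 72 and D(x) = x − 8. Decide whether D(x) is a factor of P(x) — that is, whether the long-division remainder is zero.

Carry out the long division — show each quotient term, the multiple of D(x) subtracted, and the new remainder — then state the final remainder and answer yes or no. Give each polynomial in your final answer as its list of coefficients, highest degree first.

R = [0], so D(x) is a factor of P(x). yes

Step 1: lead(6x⁸ − 51x⁷ + 21x⁶ + 25x⁵ − 14x⁴ + 49x³ − 13x² + 49x − 72) ÷ lead(D) = 6x⁸ ÷ x = 6x⁷. Subtract (6x⁷)·D = 6x⁸ − 48x⁷. Remainder: −3x⁷ + 21x⁶ + 25x⁵ − 14x⁴ + 49x³ − 13x² + 49x − 72.
Step 2: lead(−3x⁷ + 21x⁶ + 25x⁵ − 14x⁴ + 49x³ − 13x² + 49x − 72) ÷ lead(D) = −3x⁷ ÷ x = −3x⁶. Subtract (−3x⁶)·D = −3x⁷ + 24x⁶. Remainder: −3x⁶ + 25x⁵ − 14x⁴ + 49x³ − 13x² + 49x − 72.
Step 3: lead(−3x⁶ + 25x⁵ − 14x⁴ + 49x³ − 13x² + 49x − 72) ÷ lead(D) = −3x⁶ ÷ x = −3x⁵. Subtract (−3x⁵)·D = −3x⁶ + 24x⁵. Remainder: x⁵ − 14x⁴ + 49x³ − 13x² + 49x − 72.
Step 4: lead(x⁵ − 14x⁴ + 49x³ − 13x² + 49x − 72) ÷ lead(D) = x⁵ ÷ x = x⁴. Subtract (x⁴)·D = x⁵ − 8x⁴. Remainder: −6x⁴ + 49x³ − 13x² + 49x − 72.
Step 5: lead(−6x⁴ + 49x³ − 13x² + 49x − 72) ÷ lead(D) = −6x⁴ ÷ x = −6x³. Subtract (−6x³)·D = −6x⁴ + 48x³. Remainder: x³ − 13x² + 49x − 72.
Step 6: lead(x³ − 13x² + 49x − 72) ÷ lead(D) = x³ ÷ x = x². Subtract (x²)·D = x³ − 8x². Remainder: −5x² + 49x − 72.
Step 7: lead(−5x² + 49x − 72) ÷ lead(D) = −5x² ÷ x = −5x. Subtract (−5x)·D = −5x² + 40x. Remainder: 9x − 72.
Step 8: lead(9x − 72) ÷ lead(D) = 9x ÷ x = 9. Subtract (9)·D = 9x − 72. Remainder: 0.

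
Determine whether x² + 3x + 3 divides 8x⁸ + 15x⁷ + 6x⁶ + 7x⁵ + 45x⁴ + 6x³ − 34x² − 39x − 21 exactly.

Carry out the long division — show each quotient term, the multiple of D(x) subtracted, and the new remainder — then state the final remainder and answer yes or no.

R(x) = 0, so D(x) is a factor of P(x). yes

Step 1: lead(8x⁸ + 15x⁷ + 6x⁶ + 7x⁵ + 45x⁴ + 6x³ − 34x² − 39x − 21) ÷ lead(D) = 8x⁸ ÷ x² = 8x⁶. Subtract (8x⁶)·D = 8x⁸ + 24x⁷ + 24x⁶. Remainder: −9x⁷ − 18x⁶ + 7x⁵ + 45x⁴ + 6x³ − 34x² − 39x − 21.
Step 2: lead(−9x⁷ − 18x⁶ + 7x⁵ + 45x⁴ + 6x³ − 34x² − 39x − 21) ÷ lead(D) = −9x⁷ ÷ x² = −9x⁵. Subtract (−9x⁵)·D = −9x⁷ − 27x⁶ − 27x⁵. Remainder: 9x⁶ + 34x⁵ + 45x⁴ + 6x³ − 34x² − 39x − 21.
Step 3: lead(9x⁶ + 34x⁵ + 45x⁴ + 6x³ − 34x² − 39x − 21) ÷ lead(D) = 9x⁶ ÷ x² = 9x⁴. Subtract (9x⁴)·D = 9x⁶ + 27x⁵ + 27x⁴. Remainder: 7x⁵ + 18x⁴ + 6x³ − 34x² − 39x − 21.
Step 4: lead(7x⁵ + 18x⁴ + 6x³ − 34x² − 39x − 21) ÷ lead(D) = 7x⁵ ÷ x² = 7x³. Subtract (7x³)·D = 7x⁵ + 21x⁴ + 21x³. Remainder: −3x⁴ − 15x³ − 34x² − 39x − 21.
Step 5: lead(−3x⁴ − 15x³ − 34x² − 39x − 21) ÷ lead(D) = −3x⁴ ÷ x² = −3x². Subtract (−3x²)·D = −3x⁴ − 9x³ − 9x². Remainder: −6x³ − 25x² − 39x − 21.
Step 6: lead(−6x³ − 25x² − 39x − 21) ÷ lead(D) = −6x³ ÷ x² = −6x. Subtract (−6x)·D = −6x³ − 18x² − 18x. Remainder: −7x² − 21x − 21.
Step 7: lead(−7x² − 21x − 21) ÷ lead(D) = −7x² ÷ x² = −7. Subtract (−7)·D = −7x² − 21x − 21. Remainder: 0.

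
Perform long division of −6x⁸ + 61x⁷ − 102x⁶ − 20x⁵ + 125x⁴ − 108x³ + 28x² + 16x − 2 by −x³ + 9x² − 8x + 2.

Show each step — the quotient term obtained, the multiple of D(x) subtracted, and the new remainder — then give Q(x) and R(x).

Step 1: lead(−6x⁸ + 61x⁷ − 102x⁶ − 20x⁵ + 125x⁴ − 108x³ + 28x² + 16x − 2) ÷ lead(D) = −6x⁸ ÷ −x³ = 6x⁵. Subtract (6x⁵)·D = −6x⁸ + 54x⁷ − 48x⁶ + 12x⁵. Remainder: 7x⁷ − 54x⁶ − 32x⁵ + 125x⁴ − 108x³ + 28x² + 16x − 2.
Step 2: lead(7x⁷ − 54x⁶ − 32x⁵ + 125x⁴ − 108x³ + 28x² + 16x − 2) ÷ lead(D) = 7x⁷ ÷ −x³ = −7x⁴. Subtract (−7x⁴)·D = 7x⁷ − 63x⁶ + 56x⁵ − 14x⁴. Remainder: 9x⁶ − 88x⁵ + 139x⁴ − 108x³ + 28x² + 16x − 2.
Step 3: lead(9x⁶ − 88x⁵ + 139x⁴ − 108x³ + 28x² + 16x − 2) ÷ lead(D) = 9x⁶ ÷ −x³ = −9x³. Subtract (−9x³)·D = 9x⁶ − 81x⁵ + 72x⁴ − 18x³. Remainder: −7x⁵ + 67x⁴ − 90x³ + 28x² + 16x − 2.
Step 4: lead(−7x⁵ + 67x⁴ − 90x³ + 28x² + 16x − 2) ÷ lead(D) = −7x⁵ ÷ −x³ = 7x². Subtract (7x²)·D = −7x⁵ + 63x⁴ − 56x³ + 14x². Remainder: 4x⁴ − 34x³ + 14x² + 16x − 2.
Step 5: lead(4x⁴ − 34x³ + 14x² + 16x − 2) ÷ lead(D) = 4x⁴ ÷ −x³ = −4x. Subtract (−4x)·D = 4x⁴ − 36x³ + 32x² − 8x. Remainder: 2x³ − 18x² + 24x − 2.
Step 6: lead(2x³ − 18x² + 24x − 2) ÷ lead(D) = 2x³ ÷ −x³ = −2. Subtract (−2)·D = 2x³ − 18x² + 16x − 4. Remainder: 8x + 2.

Q(x) = 6x⁵ − 7x⁴ − 9x³ + 7x² − 4x − 2; R(x) = 8x + 2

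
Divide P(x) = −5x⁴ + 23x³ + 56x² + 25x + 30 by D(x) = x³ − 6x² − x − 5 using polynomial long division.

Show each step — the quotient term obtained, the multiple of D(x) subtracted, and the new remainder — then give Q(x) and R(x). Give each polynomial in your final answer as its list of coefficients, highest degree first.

Step 1: lead(−5x⁴ + 23x³ + 56x² + 25x + 30) ÷ lead(D) = −5x⁴ ÷ x³ = −5x. Subtract (−5x)·D = −5x⁴ + 30x³ + 5x² + 25x. Remainder: −7x³ + 51x² + 30.
Step 2: lead(−7x³ + 51x² + 30) ÷ lead(D) = −7x³ ÷ x³ = −7. Subtract (−7)·D = −7x³ + 42x² + 7x + 35. Remainder: 9x² − 7x − 5.

Q = [-5, -7]; R = [9, -7, -5]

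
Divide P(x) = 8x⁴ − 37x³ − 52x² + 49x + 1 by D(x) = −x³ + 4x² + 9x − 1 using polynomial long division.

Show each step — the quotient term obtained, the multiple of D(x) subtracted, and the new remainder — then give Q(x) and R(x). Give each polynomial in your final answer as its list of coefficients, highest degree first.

Step 1: lead(8x⁴ − 37x³ − 52x² + 49x + 1) ÷ lead(D) = 8x⁴ ÷ −x³ = −8x. Subtract (−8x)·D = 8x⁴ − 32x³ − 72x² + 8x. Remainder: −5x³ + 20x² + 41x + 1.
Step 2: lead(−5x³ + 20x² + 41x + 1) ÷ lead(D) = −5x³ ÷ −x³ = 5. Subtract (5)·D = −5x³ + 20x² + 45x − 5. Remainder: −4x + 6.

Q = [-8, 5]; R = [-4, 6]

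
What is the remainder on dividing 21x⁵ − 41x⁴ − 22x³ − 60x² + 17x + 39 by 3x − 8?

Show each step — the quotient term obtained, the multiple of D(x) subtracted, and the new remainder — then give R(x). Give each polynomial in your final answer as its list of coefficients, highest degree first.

Step 1: lead(21x⁵ − 41x⁴ − 22x³ − 60x² + 17x + 39) ÷ lead(D) = 21x⁵ ÷ 3x = 7x⁴. Subtract (7x⁴)·D = 21x⁵ − 56x⁴. Remainder: 15x⁴ − 22x³ − 60x² + 17x + 39.
Step 2: lead(15x⁴ − 22x³ − 60x² + 17x + 39) ÷ lead(D) = 15x⁴ ÷ 3x = 5x³. Subtract (5x³)·D = 15x⁴ − 40x³. Remainder: 18x³ − 60x² + 17x + 39.
Step 3: lead(18x³ − 60x² + 17x + 39) ÷ lead(D) = 18x³ ÷ 3x = 6x². Subtract (6x²)·D = 18x³ − 48x². Remainder: −12x² + 17x + 39.
Step 4: lead(−12x² + 17x + 39) ÷ lead(D) = −12x² ÷ 3x = −4x. Subtract (−4x)·D = −12x² + 32x. Remainder: −15x + 39.
Step 5: lead(−15x + 39) ÷ lead(D) = −15x ÷ 3x = −5. Subtract (−5)·D = −15x + 40. Remainder: −1.

R = [-1]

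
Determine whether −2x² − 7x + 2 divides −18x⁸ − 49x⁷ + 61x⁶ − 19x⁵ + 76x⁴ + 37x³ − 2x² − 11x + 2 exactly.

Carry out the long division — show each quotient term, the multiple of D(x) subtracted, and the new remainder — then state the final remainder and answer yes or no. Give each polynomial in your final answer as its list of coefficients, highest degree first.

Step 1: lead(−18x⁸ − 49x⁷ + 61x⁶ − 19x⁵ + 76x⁴ + 37x³ − 2x² − 11x + 2) ÷ lead(D) = −18x⁸ ÷ −2x² = 9x⁶. Subtract (9x⁶)·D = −18x⁸ − 63x⁷ + 18x⁶. Remainder: 14x⁷ + 43x⁶ − 19x⁵ + 76x⁴ + 37x³ − 2x² − 11x + 2.
Step 2: lead(14x⁷ + 43x⁶ − 19x⁵ + 76x⁴ + 37x³ − 2x² − 11x + 2) ÷ lead(D) = 14x⁷ ÷ −2x² = −7x⁵. Subtract (−7x⁵)·D = 14x⁷ + 49x⁶ − 14x⁵. Remainder: −6x⁶ − 5x⁵ + 76x⁴ + 37x³ − 2x² − 11x + 2.
Step 3: lead(−6x⁶ − 5x⁵ + 76x⁴ + 37x³ − 2x² − 11x + 2) ÷ lead(D) = −6x⁶ ÷ −2x² = 3x⁴. Subtract (3x⁴)·D = −6x⁶ − 21x⁵ + 6x⁴. Remainder: 16x⁵ + 70x⁴ + 37x³ − 2x² − 11x + 2.
Step 4: lead(16x⁵ + 70x⁴ + 37x³ − 2x² − 11x + 2) ÷ lead(D) = 16x⁵ ÷ −2x² = −8x³. Subtract (−8x³)·D = 16x⁵ + 56x⁴ − 16x³. Remainder: 14x⁴ + 53x³ − 2x² − 11x + 2.
Step 5: lead(14x⁴ + 53x³ − 2x² − 11x + 2) ÷ lead(D) = 14x⁴ ÷ −2x² = −7x². Subtract (−7x²)·D = 14x⁴ + 49x³ − 14x². Remainder: 4x³ + 12x² − 11x + 2.
Step 6: lead(4x³ + 12x² − 11x + 2) ÷ lead(D) = 4x³ ÷ −2x² = −2x. Subtract (−2x)·D = 4x³ + 14x² − 4x. Remainder: −2x² − 7x + 2.
Step 7: lead(−2x² − 7x + 2) ÷ lead(D) = −2x² ÷ −2x² = 1. Subtract (1)·D = −2x² − 7x + 2. Remainder: 0.

R = [0], so D(x) is a factor of P(x). yes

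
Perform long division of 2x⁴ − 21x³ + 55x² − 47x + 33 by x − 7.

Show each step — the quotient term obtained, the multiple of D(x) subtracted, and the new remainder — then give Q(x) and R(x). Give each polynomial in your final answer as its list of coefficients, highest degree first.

Q = [2, -7, 6, -5]; R = [-2]

Step 1: lead(2x⁴ − 21x³ + 55x² − 47x + 33) ÷ lead(D) = 2x⁴ ÷ x = 2x³. Subtract (2x³)·D = 2x⁴ − 14x³. Remainder: −7x³ + 55x² − 47x + 33.
Step 2: lead(−7x³ + 55x² − 47x + 33) ÷ lead(D) = −7x³ ÷ x = −7x². Subtract (−7x²)·D = −7x³ + 49x². Remainder: 6x² − 47x + 33.
Step 3: lead(6x² − 47x + 33) ÷ lead(D) = 6x² ÷ x = 6x. Subtract (6x)·D = 6x² − 42x. Remainder: −5x + 33.
Step 4: lead(−5x + 33) ÷ lead(D) = −5x ÷ x = −5. Subtract (−5)·D = −5x + 35. Remainder: −2.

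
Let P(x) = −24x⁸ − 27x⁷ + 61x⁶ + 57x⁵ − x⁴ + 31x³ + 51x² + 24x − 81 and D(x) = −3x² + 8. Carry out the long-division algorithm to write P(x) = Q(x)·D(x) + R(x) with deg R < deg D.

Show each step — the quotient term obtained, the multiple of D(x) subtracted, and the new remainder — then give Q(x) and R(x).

Q(x) = 8x⁶ + 9x⁵ + x⁴ + 5x³ + 3x² + 3x − 9; R(x) = −9

Step 1: lead(−24x⁸ − 27x⁷ + 61x⁶ + 57x⁵ − x⁴ + 31x³ + 51x² + 24x − 81) ÷ lead(D) = −24x⁸ ÷ −3x² = 8x⁶. Subtract (8x⁶)·D = −24x⁸ + 64x⁶. Remainder: −27x⁷ − 3x⁶ + 57x⁵ − x⁴ + 31x³ + 51x² + 24x − 81.
Step 2: lead(−27x⁷ − 3x⁶ + 57x⁵ − x⁴ + 31x³ + 51x² + 24x − 81) ÷ lead(D) = −27x⁷ ÷ −3x² = 9x⁵. Subtract (9x⁵)·D = −27x⁷ + 72x⁵. Remainder: −3x⁶ − 15x⁵ − x⁴ + 31x³ + 51x² + 24x − 81.
Step 3: lead(−3x⁶ − 15x⁵ − x⁴ + 31x³ + 51x² + 24x − 81) ÷ lead(D) = −3x⁶ ÷ −3x² = x⁴. Subtract (x⁴)·D = −3x⁶ + 8x⁴. Remainder: −15x⁵ − 9x⁴ + 31x³ + 51x² + 24x − 81.
Step 4: lead(−15x⁵ − 9x⁴ + 31x³ + 51x² + 24x − 81) ÷ lead(D) = −15x⁵ ÷ −3x² = 5x³. Subtract (5x³)·D = −15x⁵ + 40x³. Remainder: −9x⁴ − 9x³ + 51x² + 24x − 81.
Step 5: lead(−9x⁴ − 9x³ + 51x² + 24x − 81) ÷ lead(D) = −9x⁴ ÷ −3x² = 3x². Subtract (3x²)·D = −9x⁴ + 24x². Remainder: −9x³ + 27x² + 24x − 81.
Step 6: lead(−9x³ + 27x² + 24x − 81) ÷ lead(D) = −9x³ ÷ −3x² = 3x. Subtract (3x)·D = −9x³ + 24x. Remainder: 27x² − 81.
Step 7: lead(27x² − 81) ÷ lead(D) = 27x² ÷ −3x² = −9. Subtract (−9)·D = 27x² − 72. Remainder: −9.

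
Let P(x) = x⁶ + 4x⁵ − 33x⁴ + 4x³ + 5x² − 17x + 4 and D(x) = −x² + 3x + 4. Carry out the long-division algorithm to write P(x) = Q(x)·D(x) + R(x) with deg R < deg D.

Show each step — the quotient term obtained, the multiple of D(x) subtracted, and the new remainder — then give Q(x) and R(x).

Q(x) = −x⁴ − 7x³ + 8x² − 8x + 3; R(x) = 6x − 8

Step 1: lead(x⁶ + 4x⁵ − 33x⁴ + 4x³ + 5x² − 17x + 4) ÷ lead(D) = x⁶ ÷ −x² = −x⁴. Subtract (−x⁴)·D = x⁶ − 3x⁵ − 4x⁴. Remainder: 7x⁵ − 29x⁴ + 4x³ + 5x² − 17x + 4.
Step 2: lead(7x⁵ − 29x⁴ + 4x³ + 5x² − 17x + 4) ÷ lead(D) = 7x⁵ ÷ −x² = −7x³. Subtract (−7x³)·D = 7x⁵ − 21x⁴ − 28x³. Remainder: −8x⁴ + 32x³ + 5x² − 17x + 4.
Step 3: lead(−8x⁴ + 32x³ + 5x² − 17x + 4) ÷ lead(D) = −8x⁴ ÷ −x² = 8x². Subtract (8x²)·D = −8x⁴ + 24x³ + 32x². Remainder: 8x³ − 27x² − 17x + 4.
Step 4: lead(8x³ − 27x² − 17x + 4) ÷ lead(D) = 8x³ ÷ −x² = −8x. Subtract (−8x)·D = 8x³ − 24x² − 32x. Remainder: −3x² + 15x + 4.
Step 5: lead(−3x² + 15x + 4) ÷ lead(D) = −3x² ÷ −x² = 3. Subtract (3)·D = −3x² + 9x + 12. Remainder: 6x − 8.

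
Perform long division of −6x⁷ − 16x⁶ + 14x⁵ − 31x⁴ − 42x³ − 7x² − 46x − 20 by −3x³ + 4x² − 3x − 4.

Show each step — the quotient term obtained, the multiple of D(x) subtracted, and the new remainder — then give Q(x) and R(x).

Q(x) = 2x⁴ + 8x³ + 4x² + 5x + 6; R(x) = −8x + 4

Step 1: lead(−6x⁷ − 16x⁶ + 14x⁵ − 31x⁴ − 42x³ − 7x² − 46x − 20) ÷ lead(D) = −6x⁷ ÷ −3x³ = 2x⁴. Subtract (2x⁴)·D = −6x⁷ + 8x⁶ − 6x⁵ − 8x⁴. Remainder: −24x⁶ + 20x⁵ − 23x⁴ − 42x³ − 7x² − 46x − 20.
Step 2: lead(−24x⁶ + 20x⁵ − 23x⁴ − 42x³ − 7x² − 46x − 20) ÷ lead(D) = −24x⁶ ÷ −3x³ = 8x³. Subtract (8x³)·D = −24x⁶ + 32x⁵ − 24x⁴ − 32x³. Remainder: −12x⁵ + x⁴ − 10x³ − 7x² − 46x − 20.
Step 3: lead(−12x⁵ + x⁴ − 10x³ − 7x² − 46x − 20) ÷ lead(D) = −12x⁵ ÷ −3x³ = 4x². Subtract (4x²)·D = −12x⁵ + 16x⁴ − 12x³ − 16x². Remainder: −15x⁴ + 2x³ + 9x² − 46x − 20.
Step 4: lead(−15x⁴ + 2x³ + 9x² − 46x − 20) ÷ lead(D) = −15x⁴ ÷ −3x³ = 5x. Subtract (5x)·D = −15x⁴ + 20x³ − 15x² − 20x. Remainder: −18x³ + 24x² − 26x − 20.
Step 5: lead(−18x³ + 24x² − 26x − 20) ÷ lead(D) = −18x³ ÷ −3x³ = 6. Subtract (6)·D = −18x³ + 24x² − 18x − 24. Remainder: −8x + 4.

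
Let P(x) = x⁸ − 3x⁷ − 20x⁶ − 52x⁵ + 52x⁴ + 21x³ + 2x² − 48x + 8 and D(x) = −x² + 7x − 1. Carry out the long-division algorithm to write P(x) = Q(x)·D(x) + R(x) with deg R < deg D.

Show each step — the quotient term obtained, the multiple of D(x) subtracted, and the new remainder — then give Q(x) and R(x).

Q(x) = −x⁶ − 4x⁵ − 7x⁴ + 7x³ + 4x² − 6; R(x) = −6x + 2

Step 1: lead(x⁸ − 3x⁷ − 20x⁶ − 52x⁵ + 52x⁴ + 21x³ + 2x² − 48x + 8) ÷ lead(D) = x⁸ ÷ −x² = −x⁶. Subtract (−x⁶)·D = x⁸ − 7x⁷ + x⁶. Remainder: 4x⁷ − 21x⁶ − 52x⁵ + 52x⁴ + 21x³ + 2x² − 48x + 8.
Step 2: lead(4x⁷ − 21x⁶ − 52x⁵ + 52x⁴ + 21x³ + 2x² − 48x + 8) ÷ lead(D) = 4x⁷ ÷ −x² = −4x⁵. Subtract (−4x⁵)·D = 4x⁷ − 28x⁶ + 4x⁵. Remainder: 7x⁶ − 56x⁵ + 52x⁴ + 21x³ + 2x² − 48x + 8.
Step 3: lead(7x⁶ − 56x⁵ + 52x⁴ + 21x³ + 2x² − 48x + 8) ÷ lead(D) = 7x⁶ ÷ −x² = −7x⁴. Subtract (−7x⁴)·D = 7x⁶ − 49x⁵ + 7x⁴. Remainder: −7x⁵ + 45x⁴ + 21x³ + 2x² − 48x + 8.
Step 4: lead(−7x⁵ + 45x⁴ + 21x³ + 2x² − 48x + 8) ÷ lead(D) = −7x⁵ ÷ −x² = 7x³. Subtract (7x³)·D = −7x⁵ + 49x⁴ − 7x³. Remainder: −4x⁴ + 28x³ + 2x² − 48x + 8.
Step 5: lead(−4x⁴ + 28x³ + 2x² − 48x + 8) ÷ lead(D) = −4x⁴ ÷ −x² = 4x². Subtract (4x²)·D = −4x⁴ + 28x³ − 4x². Remainder: 6x² − 48x + 8.
Step 6: lead(6x² − 48x + 8) ÷ lead(D) = 6x² ÷ −x² = −6. Subtract (−6)·D = 6x² − 42x + 6. Remainder: −6x + 2.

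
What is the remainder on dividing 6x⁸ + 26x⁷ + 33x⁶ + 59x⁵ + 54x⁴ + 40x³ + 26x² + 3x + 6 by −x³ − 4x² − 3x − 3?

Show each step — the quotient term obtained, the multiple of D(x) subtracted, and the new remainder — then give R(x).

Step 1: lead(6x⁸ + 26x⁷ + 33x⁶ + 59x⁵ + 54x⁴ + 40x³ + 26x² + 3x + 6) ÷ lead(D) = 6x⁸ ÷ −x³ = −6x⁵. Subtract (−6x⁵)·D = 6x⁸ + 24x⁷ + 18x⁶ + 18x⁵. Remainder: 2x⁷ + 15x⁶ + 41x⁵ + 54x⁴ + 40x³ + 26x² + 3x + 6.
Step 2: lead(2x⁷ + 15x⁶ + 41x⁵ + 54x⁴ + 40x³ + 26x² + 3x + 6) ÷ lead(D) = 2x⁷ ÷ −x³ = −2x⁴. Subtract (−2x⁴)·D = 2x⁷ + 8x⁶ + 6x⁵ + 6x⁴. Remainder: 7x⁶ + 35x⁵ + 48x⁴ + 40x³ + 26x² + 3x + 6.
Step 3: lead(7x⁶ + 35x⁵ + 48x⁴ + 40x³ + 26x² + 3x + 6) ÷ lead(D) = 7x⁶ ÷ −x³ = −7x³. Subtract (−7x³)·D = 7x⁶ + 28x⁵ + 21x⁴ + 21x³. Remainder: 7x⁵ + 27x⁴ + 19x³ + 26x² + 3x + 6.
Step 4: lead(7x⁵ + 27x⁴ + 19x³ + 26x² + 3x + 6) ÷ lead(D) = 7x⁵ ÷ −x³ = −7x². Subtract (−7x²)·D = 7x⁵ + 28x⁴ + 21x³ + 21x². Remainder: −x⁴ − 2x³ + 5x² + 3x + 6.
Step 5: lead(−x⁴ − 2x³ + 5x² + 3x + 6) ÷ lead(D) = −x⁴ ÷ −x³ = x. Subtract (x)·D = −x⁴ − 4x³ − 3x² − 3x. Remainder: 2x³ + 8x² + 6x + 6.
Step 6: lead(2x³ + 8x² + 6x + 6) ÷ lead(D) = 2x³ ÷ −x³ = −2. Subtract (−2)·D = 2x³ + 8x² + 6x + 6. Remainder: 0.

R(x) = 0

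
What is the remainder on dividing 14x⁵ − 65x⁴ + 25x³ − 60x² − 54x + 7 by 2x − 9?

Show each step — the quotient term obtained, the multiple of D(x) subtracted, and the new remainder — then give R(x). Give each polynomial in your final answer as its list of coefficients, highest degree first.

Step 1: lead(14x⁵ − 65x⁴ + 25x³ − 60x² − 54x + 7) ÷ lead(D) = 14x⁵ ÷ 2x = 7x⁴. Subtract (7x⁴)·D = 14x⁵ − 63x⁴. Remainder: −2x⁴ + 25x³ − 60x² − 54x + 7.
Step 2: lead(−2x⁴ + 25x³ − 60x² − 54x + 7) ÷ lead(D) = −2x⁴ ÷ 2x = −x³. Subtract (−x³)·D = −2x⁴ + 9x³. Remainder: 16x³ − 60x² − 54x + 7.
Step 3: lead(16x³ − 60x² − 54x + 7) ÷ lead(D) = 16x³ ÷ 2x = 8x². Subtract (8x²)·D = 16x³ − 72x². Remainder: 12x² − 54x + 7.
Step 4: lead(12x² − 54x + 7) ÷ lead(D) = 12x² ÷ 2x = 6x. Subtract (6x)·D = 12x² − 54x. Remainder: 7.

R = [7]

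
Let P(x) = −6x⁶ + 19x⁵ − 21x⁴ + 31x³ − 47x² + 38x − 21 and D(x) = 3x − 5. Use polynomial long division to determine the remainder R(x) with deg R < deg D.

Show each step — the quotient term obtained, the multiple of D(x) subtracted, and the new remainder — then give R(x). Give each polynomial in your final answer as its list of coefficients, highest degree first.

Step 1: lead(−6x⁶ + 19x⁵ − 21x⁴ + 31x³ − 47x² + 38x − 21) ÷ lead(D) = −6x⁶ ÷ 3x = −2x⁵. Subtract (−2x⁵)·D = −6x⁶ + 10x⁵. Remainder: 9x⁵ − 21x⁴ + 31x³ − 47x² + 38x − 21.
Step 2: lead(9x⁵ − 21x⁴ + 31x³ − 47x² + 38x − 21) ÷ lead(D) = 9x⁵ ÷ 3x = 3x⁴. Subtract (3x⁴)·D = 9x⁵ − 15x⁴. Remainder: −6x⁴ + 31x³ − 47x² + 38x − 21.
Step 3: lead(−6x⁴ + 31x³ − 47x² + 38x − 21) ÷ lead(D) = −6x⁴ ÷ 3x = −2x³. Subtract (−2x³)·D = −6x⁴ + 10x³. Remainder: 21x³ − 47x² + 38x − 21.
Step 4: lead(21x³ − 47x² + 38x − 21) ÷ lead(D) = 21x³ ÷ 3x = 7x². Subtract (7x²)·D = 21x³ − 35x². Remainder: −12x² + 38x − 21.
Step 5: lead(−12x² + 38x − 21) ÷ lead(D) = −12x² ÷ 3x = −4x. Subtract (−4x)·D = −12x² + 20x. Remainder: 18x − 21.
Step 6: lead(18x − 21) ÷ lead(D) = 18x ÷ 3x = 6. Subtract (6)·D = 18x − 30. Remainder: 9.

R = [9]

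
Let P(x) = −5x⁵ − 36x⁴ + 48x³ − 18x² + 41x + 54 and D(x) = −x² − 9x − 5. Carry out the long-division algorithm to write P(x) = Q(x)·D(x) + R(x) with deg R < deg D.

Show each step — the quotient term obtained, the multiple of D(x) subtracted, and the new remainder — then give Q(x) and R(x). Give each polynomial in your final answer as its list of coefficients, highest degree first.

Step 1: lead(−5x⁵ − 36x⁴ + 48x³ − 18x² + 41x + 54) ÷ lead(D) = −5x⁵ ÷ −x² = 5x³. Subtract (5x³)·D = −5x⁵ − 45x⁴ − 25x³. Remainder: 9x⁴ + 73x³ − 18x² + 41x + 54.
Step 2: lead(9x⁴ + 73x³ − 18x² + 41x + 54) ÷ lead(D) = 9x⁴ ÷ −x² = −9x². Subtract (−9x²)·D = 9x⁴ + 81x³ + 45x². Remainder: −8x³ − 63x² + 41x + 54.
Step 3: lead(−8x³ − 63x² + 41x + 54) ÷ lead(D) = −8x³ ÷ −x² = 8x. Subtract (8x)·D = −8x³ − 72x² − 40x. Remainder: 9x² + 81x + 54.
Step 4: lead(9x² + 81x + 54) ÷ lead(D) = 9x² ÷ −x² = −9. Subtract (−9)·D = 9x² + 81x + 45. Remainder: 9.

Q = [5, -9, 8, -9]; R = [9]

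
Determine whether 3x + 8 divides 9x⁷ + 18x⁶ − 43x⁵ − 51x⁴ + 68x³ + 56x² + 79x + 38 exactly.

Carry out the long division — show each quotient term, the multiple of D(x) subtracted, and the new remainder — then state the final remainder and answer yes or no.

R(x) = −2, so D(x) is not a factor of P(x). no

Step 1: lead(9x⁷ + 18x⁶ − 43x⁵ − 51x⁴ + 68x³ + 56x² + 79x + 38) ÷ lead(D) = 9x⁷ ÷ 3x = 3x⁶. Subtract (3x⁶)·D = 9x⁷ + 24x⁶. Remainder: −6x⁶ − 43x⁵ − 51x⁴ + 68x³ + 56x² + 79x + 38.
Step 2: lead(−6x⁶ − 43x⁵ − 51x⁴ + 68x³ + 56x² + 79x + 38) ÷ lead(D) = −6x⁶ ÷ 3x = −2x⁵. Subtract (−2x⁵)·D = −6x⁶ − 16x⁵. Remainder: −27x⁵ − 51x⁴ + 68x³ + 56x² + 79x + 38.
Step 3: lead(−27x⁵ − 51x⁴ + 68x³ + 56x² + 79x + 38) ÷ lead(D) = −27x⁵ ÷ 3x = −9x⁴. Subtract (−9x⁴)·D = −27x⁵ − 72x⁴. Remainder: 21x⁴ + 68x³ + 56x² + 79x + 38.
Step 4: lead(21x⁴ + 68x³ + 56x² + 79x + 38) ÷ lead(D) = 21x⁴ ÷ 3x = 7x³. Subtract (7x³)·D = 21x⁴ + 56x³. Remainder: 12x³ + 56x² + 79x + 38.
Step 5: lead(12x³ + 56x² + 79x + 38) ÷ lead(D) = 12x³ ÷ 3x = 4x². Subtract (4x²)·D = 12x³ + 32x². Remainder: 24x² + 79x + 38.
Step 6: lead(24x² + 79x + 38) ÷ lead(D) = 24x² ÷ 3x = 8x. Subtract (8x)·D = 24x² + 64x. Remainder: 15x + 38.
Step 7: lead(15x + 38) ÷ lead(D) = 15x ÷ 3x = 5. Subtract (5)·D = 15x + 40. Remainder: −2.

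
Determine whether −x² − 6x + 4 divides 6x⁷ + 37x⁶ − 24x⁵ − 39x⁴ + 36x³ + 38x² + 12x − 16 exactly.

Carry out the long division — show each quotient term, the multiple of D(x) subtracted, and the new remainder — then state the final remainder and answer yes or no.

R(x) = 8, so D(x) is not a factor of P(x). no

Step 1: lead(6x⁷ + 37x⁶ − 24x⁵ − 39x⁴ + 36x³ + 38x² + 12x − 16) ÷ lead(D) = 6x⁷ ÷ −x² = −6x⁵. Subtract (−6x⁵)·D = 6x⁷ + 36x⁶ − 24x⁵. Remainder: x⁶ − 39x⁴ + 36x³ + 38x² + 12x − 16.
Step 2: lead(x⁶ − 39x⁴ + 36x³ + 38x² + 12x − 16) ÷ lead(D) = x⁶ ÷ −x² = −x⁴. Subtract (−x⁴)·D = x⁶ + 6x⁵ − 4x⁴. Remainder: −6x⁵ − 35x⁴ + 36x³ + 38x² + 12x − 16.
Step 3: lead(−6x⁵ − 35x⁴ + 36x³ + 38x² + 12x − 16) ÷ lead(D) = −6x⁵ ÷ −x² = 6x³. Subtract (6x³)·D = −6x⁵ − 36x⁴ + 24x³. Remainder: x⁴ + 12x³ + 38x² + 12x − 16.
Step 4: lead(x⁴ + 12x³ + 38x² + 12x − 16) ÷ lead(D) = x⁴ ÷ −x² = −x². Subtract (−x²)·D = x⁴ + 6x³ − 4x². Remainder: 6x³ + 42x² + 12x − 16.
Step 5: lead(6x³ + 42x² + 12x − 16) ÷ lead(D) = 6x³ ÷ −x² = −6x. Subtract (−6x)·D = 6x³ + 36x² − 24x. Remainder: 6x² + 36x − 16.
Step 6: lead(6x² + 36x − 16) ÷ lead(D) = 6x² ÷ −x² = −6. Subtract (−6)·D = 6x² + 36x − 24. Remainder: 8.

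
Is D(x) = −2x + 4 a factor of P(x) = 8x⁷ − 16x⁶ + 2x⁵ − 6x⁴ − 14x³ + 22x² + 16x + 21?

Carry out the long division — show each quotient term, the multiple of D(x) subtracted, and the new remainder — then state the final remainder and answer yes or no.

R(x) = −3, so D(x) is not a factor of P(x). no

Step 1: lead(8x⁷ − 16x⁶ + 2x⁵ − 6x⁴ − 14x³ + 22x² + 16x + 21) ÷ lead(D) = 8x⁷ ÷ −2x = −4x⁶. Subtract (−4x⁶)·D = 8x⁷ − 16x⁶. Remainder: 2x⁵ − 6x⁴ − 14x³ + 22x² + 16x + 21.
Step 2: lead(2x⁵ − 6x⁴ − 14x³ + 22x² + 16x + 21) ÷ lead(D) = 2x⁵ ÷ −2x = −x⁴. Subtract (−x⁴)·D = 2x⁵ − 4x⁴. Remainder: −2x⁴ − 14x³ + 22x² + 16x + 21.
Step 3: lead(−2x⁴ − 14x³ + 22x² + 16x + 21) ÷ lead(D) = −2x⁴ ÷ −2x = x³. Subtract (x³)·D = −2x⁴ + 4x³. Remainder: −18x³ + 22x² + 16x + 21.
Step 4: lead(−18x³ + 22x² + 16x + 21) ÷ lead(D) = −18x³ ÷ −2x = 9x². Subtract (9x²)·D = −18x³ + 36x². Remainder: −14x² + 16x + 21.
Step 5: lead(−14x² + 16x + 21) ÷ lead(D) = −14x² ÷ −2x = 7x. Subtract (7x)·D = −14x² + 28x. Remainder: −12x + 21.
Step 6: lead(−12x + 21) ÷ lead(D) = −12x ÷ −2x = 6. Subtract (6)·D = −12x + 24. Remainder: −3.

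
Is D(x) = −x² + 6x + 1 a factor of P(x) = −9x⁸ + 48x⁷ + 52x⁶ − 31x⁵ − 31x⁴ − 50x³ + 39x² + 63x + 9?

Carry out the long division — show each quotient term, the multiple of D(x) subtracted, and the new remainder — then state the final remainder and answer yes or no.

R(x) = 0, so D(x) is a factor of P(x). yes

Step 1: lead(−9x⁸ + 48x⁷ + 52x⁶ − 31x⁵ − 31x⁴ − 50x³ + 39x² + 63x + 9) ÷ lead(D) = −9x⁸ ÷ −x² = 9x⁶. Subtract (9x⁶)·D = −9x⁸ + 54x⁷ + 9x⁶. Remainder: −6x⁷ + 43x⁶ − 31x⁵ − 31x⁴ − 50x³ + 39x² + 63x + 9.
Step 2: lead(−6x⁷ + 43x⁶ − 31x⁵ − 31x⁴ − 50x³ + 39x² + 63x + 9) ÷ lead(D) = −6x⁷ ÷ −x² = 6x⁵. Subtract (6x⁵)·D = −6x⁷ + 36x⁶ + 6x⁵. Remainder: 7x⁶ − 37x⁵ − 31x⁴ − 50x³ + 39x² + 63x + 9.
Step 3: lead(7x⁶ − 37x⁵ − 31x⁴ − 50x³ + 39x² + 63x + 9) ÷ lead(D) = 7x⁶ ÷ −x² = −7x⁴. Subtract (−7x⁴)·D = 7x⁶ − 42x⁵ − 7x⁴. Remainder: 5x⁵ − 24x⁴ − 50x³ + 39x² + 63x + 9.
Step 4: lead(5x⁵ − 24x⁴ − 50x³ + 39x² + 63x + 9) ÷ lead(D) = 5x⁵ ÷ −x² = −5x³. Subtract (−5x³)·D = 5x⁵ − 30x⁴ − 5x³. Remainder: 6x⁴ − 45x³ + 39x² + 63x + 9.
Step 5: lead(6x⁴ − 45x³ + 39x² + 63x + 9) ÷ lead(D) = 6x⁴ ÷ −x² = −6x². Subtract (−6x²)·D = 6x⁴ − 36x³ − 6x². Remainder: −9x³ + 45x² + 63x + 9.
Step 6: lead(−9x³ + 45x² + 63x + 9) ÷ lead(D) = −9x³ ÷ −x² = 9x. Subtract (9x)·D = −9x³ + 54x² + 9x. Remainder: −9x² + 54x + 9.
Step 7: lead(−9x² + 54x + 9) ÷ lead(D) = −9x² ÷ −x² = 9. Subtract (9)·D = −9x² + 54x + 9. Remainder: 0.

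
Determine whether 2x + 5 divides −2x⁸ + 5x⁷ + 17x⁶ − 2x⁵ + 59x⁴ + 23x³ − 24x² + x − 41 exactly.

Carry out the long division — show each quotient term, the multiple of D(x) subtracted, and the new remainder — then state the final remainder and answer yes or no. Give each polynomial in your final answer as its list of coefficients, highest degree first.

R = [-6], so D(x) is not a factor of P(x). no

Step 1: lead(−2x⁸ + 5x⁷ + 17x⁶ − 2x⁵ + 59x⁴ + 23x³ − 24x² + x − 41) ÷ lead(D) = −2x⁸ ÷ 2x = −x⁷. Subtract (−x⁷)·D = −2x⁸ − 5x⁷. Remainder: 10x⁷ + 17x⁶ − 2x⁵ + 59x⁴ + 23x³ − 24x² + x − 41.
Step 2: lead(10x⁷ + 17x⁶ − 2x⁵ + 59x⁴ + 23x³ − 24x² + x − 41) ÷ lead(D) = 10x⁷ ÷ 2x = 5x⁶. Subtract (5x⁶)·D = 10x⁷ + 25x⁶. Remainder: −8x⁶ − 2x⁵ + 59x⁴ + 23x³ − 24x² + x − 41.
Step 3: lead(−8x⁶ − 2x⁵ + 59x⁴ + 23x³ − 24x² + x − 41) ÷ lead(D) = −8x⁶ ÷ 2x = −4x⁵. Subtract (−4x⁵)·D = −8x⁶ − 20x⁵. Remainder: 18x⁵ + 59x⁴ + 23x³ − 24x² + x − 41.
Step 4: lead(18x⁵ + 59x⁴ + 23x³ − 24x² + x − 41) ÷ lead(D) = 18x⁵ ÷ 2x = 9x⁴. Subtract (9x⁴)·D = 18x⁵ + 45x⁴. Remainder: 14x⁴ + 23x³ − 24x² + x − 41.
Step 5: lead(14x⁴ + 23x³ − 24x² + x − 41) ÷ lead(D) = 14x⁴ ÷ 2x = 7x³. Subtract (7x³)·D = 14x⁴ + 35x³. Remainder: −12x³ − 24x² + x − 41.
Step 6: lead(−12x³ − 24x² + x − 41) ÷ lead(D) = −12x³ ÷ 2x = −6x². Subtract (−6x²)·D = −12x³ − 30x². Remainder: 6x² + x − 41.
Step 7: lead(6x² + x − 41) ÷ lead(D) = 6x² ÷ 2x = 3x. Subtract (3x)·D = 6x² + 15x. Remainder: −14x − 41.
Step 8: lead(−14x − 41) ÷ lead(D) = −14x ÷ 2x = −7. Subtract (−7)·D = −14x − 35. Remainder: −6.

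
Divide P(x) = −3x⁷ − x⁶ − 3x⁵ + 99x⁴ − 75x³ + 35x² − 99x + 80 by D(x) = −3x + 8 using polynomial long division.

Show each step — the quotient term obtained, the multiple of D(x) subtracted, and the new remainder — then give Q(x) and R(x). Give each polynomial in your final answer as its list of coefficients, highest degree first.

Q = [1, 3, 9, -9, 1, -9, 9]; R = [8]

Step 1: lead(−3x⁷ − x⁶ − 3x⁵ + 99x⁴ − 75x³ + 35x² − 99x + 80) ÷ lead(D) = −3x⁷ ÷ −3x = x⁶. Subtract (x⁶)·D = −3x⁷ + 8x⁶. Remainder: −9x⁶ − 3x⁵ + 99x⁴ − 75x³ + 35x² − 99x + 80.
Step 2: lead(−9x⁶ − 3x⁵ + 99x⁴ − 75x³ + 35x² − 99x + 80) ÷ lead(D) = −9x⁶ ÷ −3x = 3x⁵. Subtract (3x⁵)·D = −9x⁶ + 24x⁵. Remainder: −27x⁵ + 99x⁴ − 75x³ + 35x² − 99x + 80.
Step 3: lead(−27x⁵ + 99x⁴ − 75x³ + 35x² − 99x + 80) ÷ lead(D) = −27x⁵ ÷ −3x = 9x⁴. Subtract (9x⁴)·D = −27x⁵ + 72x⁴. Remainder: 27x⁴ − 75x³ + 35x² − 99x + 80.
Step 4: lead(27x⁴ − 75x³ + 35x² − 99x + 80) ÷ lead(D) = 27x⁴ ÷ −3x = −9x³. Subtract (−9x³)·D = 27x⁴ − 72x³. Remainder: −3x³ + 35x² − 99x + 80.
Step 5: lead(−3x³ + 35x² − 99x + 80) ÷ lead(D) = −3x³ ÷ −3x = x². Subtract (x²)·D = −3x³ + 8x². Remainder: 27x² − 99x + 80.
Step 6: lead(27x² − 99x + 80) ÷ lead(D) = 27x² ÷ −3x = −9x. Subtract (−9x)·D = 27x² − 72x. Remainder: −27x + 80.
Step 7: lead(−27x + 80) ÷ lead(D) = −27x ÷ −3x = 9. Subtract (9)·D = −27x + 72. Remainder: 8.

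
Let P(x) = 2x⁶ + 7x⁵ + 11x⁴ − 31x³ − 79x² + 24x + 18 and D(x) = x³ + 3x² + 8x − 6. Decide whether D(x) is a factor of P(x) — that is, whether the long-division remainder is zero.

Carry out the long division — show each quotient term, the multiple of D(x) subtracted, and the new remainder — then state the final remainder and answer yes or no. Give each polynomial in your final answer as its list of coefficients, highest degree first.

R = [0], so D(x) is a factor of P(x). yes

Step 1: lead(2x⁶ + 7x⁵ + 11x⁴ − 31x³ − 79x² + 24x + 18) ÷ lead(D) = 2x⁶ ÷ x³ = 2x³. Subtract (2x³)·D = 2x⁶ + 6x⁵ + 16x⁴ − 12x³. Remainder: x⁵ − 5x⁴ − 19x³ − 79x² + 24x + 18.
Step 2: lead(x⁵ − 5x⁴ − 19x³ − 79x² + 24x + 18) ÷ lead(D) = x⁵ ÷ x³ = x². Subtract (x²)·D = x⁵ + 3x⁴ + 8x³ − 6x². Remainder: −8x⁴ − 27x³ − 73x² + 24x + 18.
Step 3: lead(−8x⁴ − 27x³ − 73x² + 24x + 18) ÷ lead(D) = −8x⁴ ÷ x³ = −8x. Subtract (−8x)·D = −8x⁴ − 24x³ − 64x² + 48x. Remainder: −3x³ − 9x² − 24x + 18.
Step 4: lead(−3x³ − 9x² − 24x + 18) ÷ lead(D) = −3x³ ÷ x³ = −3. Subtract (−3)·D = −3x³ − 9x² − 24x + 18. Remainder: 0.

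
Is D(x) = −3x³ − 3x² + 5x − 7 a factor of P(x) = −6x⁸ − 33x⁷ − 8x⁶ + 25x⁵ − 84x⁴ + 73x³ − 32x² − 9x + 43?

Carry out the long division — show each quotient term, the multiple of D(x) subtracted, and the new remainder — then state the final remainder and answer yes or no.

Step 1: lead(−6x⁸ − 33x⁷ − 8x⁶ + 25x⁵ − 84x⁴ + 73x³ − 32x² − 9x + 43) ÷ lead(D) = −6x⁸ ÷ −3x³ = 2x⁵. Subtract (2x⁵)·D = −6x⁸ − 6x⁷ + 10x⁶ − 14x⁵. Remainder: −27x⁷ − 18x⁶ + 39x⁵ − 84x⁴ + 73x³ − 32x² − 9x + 43.
Step 2: lead(−27x⁷ − 18x⁶ + 39x⁵ − 84x⁴ + 73x³ − 32x² − 9x + 43) ÷ lead(D) = −27x⁷ ÷ −3x³ = 9x⁴. Subtract (9x⁴)·D = −27x⁷ − 27x⁶ + 45x⁵ − 63x⁴. Remainder: 9x⁶ − 6x⁵ − 21x⁴ + 73x³ − 32x² − 9x + 43.
Step 3: lead(9x⁶ − 6x⁵ − 21x⁴ + 73x³ − 32x² − 9x + 43) ÷ lead(D) = 9x⁶ ÷ −3x³ = −3x³. Subtract (−3x³)·D = 9x⁶ + 9x⁵ − 15x⁴ + 21x³. Remainder: −15x⁵ − 6x⁴ + 52x³ − 32x² − 9x + 43.
Step 4: lead(−15x⁵ − 6x⁴ + 52x³ − 32x² − 9x + 43) ÷ lead(D) = −15x⁵ ÷ −3x³ = 5x². Subtract (5x²)·D = −15x⁵ − 15x⁴ + 25x³ − 35x². Remainder: 9x⁴ + 27x³ + 3x² − 9x + 43.
Step 5: lead(9x⁴ + 27x³ + 3x² − 9x + 43) ÷ lead(D) = 9x⁴ ÷ −3x³ = −3x. Subtract (−3x)·D = 9x⁴ + 9x³ − 15x² + 21x. Remainder: 18x³ + 18x² − 30x + 43.
Step 6: lead(18x³ + 18x² − 30x + 43) ÷ lead(D) = 18x³ ÷ −3x³ = −6. Subtract (−6)·D = 18x³ + 18x² − 30x + 42. Remainder: 1.

R(x) = 1, so D(x) is not a factor of P(x). no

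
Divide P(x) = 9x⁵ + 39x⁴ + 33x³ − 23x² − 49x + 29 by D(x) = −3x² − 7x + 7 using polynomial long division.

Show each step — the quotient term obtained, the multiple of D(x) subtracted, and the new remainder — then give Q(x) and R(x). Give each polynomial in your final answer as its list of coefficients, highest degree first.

Step 1: lead(9x⁵ + 39x⁴ + 33x³ − 23x² − 49x + 29) ÷ lead(D) = 9x⁵ ÷ −3x² = −3x³. Subtract (−3x³)·D = 9x⁵ + 21x⁴ − 21x³. Remainder: 18x⁴ + 54x³ − 23x² − 49x + 29.
Step 2: lead(18x⁴ + 54x³ − 23x² − 49x + 29) ÷ lead(D) = 18x⁴ ÷ −3x² = −6x². Subtract (−6x²)·D = 18x⁴ + 42x³ − 42x². Remainder: 12x³ + 19x² − 49x + 29.
Step 3: lead(12x³ + 19x² − 49x + 29) ÷ lead(D) = 12x³ ÷ −3x² = −4x. Subtract (−4x)·D = 12x³ + 28x² − 28x. Remainder: −9x² − 21x + 29.
Step 4: lead(−9x² − 21x + 29) ÷ lead(D) = −9x² ÷ −3x² = 3. Subtract (3)·D = −9x² − 21x + 21. Remainder: 8.

Q = [-3, -6, -4, 3]; R = [8]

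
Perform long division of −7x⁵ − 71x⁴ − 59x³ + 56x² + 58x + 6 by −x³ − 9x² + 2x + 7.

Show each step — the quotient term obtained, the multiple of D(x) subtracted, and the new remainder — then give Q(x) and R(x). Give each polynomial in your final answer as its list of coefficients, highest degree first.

Step 1: lead(−7x⁵ − 71x⁴ − 59x³ + 56x² + 58x + 6) ÷ lead(D) = −7x⁵ ÷ −x³ = 7x². Subtract (7x²)·D = −7x⁵ − 63x⁴ + 14x³ + 49x². Remainder: −8x⁴ − 73x³ + 7x² + 58x + 6.
Step 2: lead(−8x⁴ − 73x³ + 7x² + 58x + 6) ÷ lead(D) = −8x⁴ ÷ −x³ = 8x. Subtract (8x)·D = −8x⁴ − 72x³ + 16x² + 56x. Remainder: −x³ − 9x² + 2x + 6.
Step 3: lead(−x³ − 9x² + 2x + 6) ÷ lead(D) = −x³ ÷ −x³ = 1. Subtract (1)·D = −x³ − 9x² + 2x + 7. Remainder: −1.

Q = [7, 8, 1]; R = [-1]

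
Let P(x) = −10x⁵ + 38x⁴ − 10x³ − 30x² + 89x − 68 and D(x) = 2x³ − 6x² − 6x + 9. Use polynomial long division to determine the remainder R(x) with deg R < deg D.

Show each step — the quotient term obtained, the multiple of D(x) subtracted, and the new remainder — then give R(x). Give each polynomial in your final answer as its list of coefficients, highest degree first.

Step 1: lead(−10x⁵ + 38x⁴ − 10x³ − 30x² + 89x − 68) ÷ lead(D) = −10x⁵ ÷ 2x³ = −5x². Subtract (−5x²)·D = −10x⁵ + 30x⁴ + 30x³ − 45x². Remainder: 8x⁴ − 40x³ + 15x² + 89x − 68.
Step 2: lead(8x⁴ − 40x³ + 15x² + 89x − 68) ÷ lead(D) = 8x⁴ ÷ 2x³ = 4x. Subtract (4x)·D = 8x⁴ − 24x³ − 24x² + 36x. Remainder: −16x³ + 39x² + 53x − 68.
Step 3: lead(−16x³ + 39x² + 53x − 68) ÷ lead(D) = −16x³ ÷ 2x³ = −8. Subtract (−8)·D = −16x³ + 48x² + 48x − 72. Remainder: −9x² + 5x + 4.

R = [-9, 5, 4]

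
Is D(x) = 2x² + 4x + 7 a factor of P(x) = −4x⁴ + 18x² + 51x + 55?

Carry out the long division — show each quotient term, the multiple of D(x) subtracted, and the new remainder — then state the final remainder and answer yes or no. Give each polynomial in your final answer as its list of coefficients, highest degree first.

Step 1: lead(−4x⁴ + 18x² + 51x + 55) ÷ lead(D) = −4x⁴ ÷ 2x² = −2x². Subtract (−2x²)·D = −4x⁴ − 8x³ − 14x². Remainder: 8x³ + 32x² + 51x + 55.
Step 2: lead(8x³ + 32x² + 51x + 55) ÷ lead(D) = 8x³ ÷ 2x² = 4x. Subtract (4x)·D = 8x³ + 16x² + 28x. Remainder: 16x² + 23x + 55.
Step 3: lead(16x² + 23x + 55) ÷ lead(D) = 16x² ÷ 2x² = 8. Subtract (8)·D = 16x² + 32x + 56. Remainder: −9x − 1.

R = [-9, -1], so D(x) is not a factor of P(x). no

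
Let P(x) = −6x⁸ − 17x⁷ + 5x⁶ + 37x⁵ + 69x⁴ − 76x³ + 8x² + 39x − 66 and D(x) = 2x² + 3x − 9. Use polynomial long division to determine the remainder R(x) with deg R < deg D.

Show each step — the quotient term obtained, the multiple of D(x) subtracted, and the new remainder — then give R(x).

R(x) = −3

Step 1: lead(−6x⁸ − 17x⁷ + 5x⁶ + 37x⁵ + 69x⁴ − 76x³ + 8x² + 39x − 66) ÷ lead(D) = −6x⁸ ÷ 2x² = −3x⁶. Subtract (−3x⁶)·D = −6x⁸ − 9x⁷ + 27x⁶. Remainder: −8x⁷ − 22x⁶ + 37x⁵ + 69x⁴ − 76x³ + 8x² + 39x − 66.
Step 2: lead(−8x⁷ − 22x⁶ + 37x⁵ + 69x⁴ − 76x³ + 8x² + 39x − 66) ÷ lead(D) = −8x⁷ ÷ 2x² = −4x⁵. Subtract (−4x⁵)·D = −8x⁷ − 12x⁶ + 36x⁵. Remainder: −10x⁶ + x⁵ + 69x⁴ − 76x³ + 8x² + 39x − 66.
Step 3: lead(−10x⁶ + x⁵ + 69x⁴ − 76x³ + 8x² + 39x − 66) ÷ lead(D) = −10x⁶ ÷ 2x² = −5x⁴. Subtract (−5x⁴)·D = −10x⁶ − 15x⁵ + 45x⁴. Remainder: 16x⁵ + 24x⁴ − 76x³ + 8x² + 39x − 66.
Step 4: lead(16x⁵ + 24x⁴ − 76x³ + 8x² + 39x − 66) ÷ lead(D) = 16x⁵ ÷ 2x² = 8x³. Subtract (8x³)·D = 16x⁵ + 24x⁴ − 72x³. Remainder: −4x³ + 8x² + 39x − 66.
Step 5: lead(−4x³ + 8x² + 39x − 66) ÷ lead(D) = −4x³ ÷ 2x² = −2x. Subtract (−2x)·D = −4x³ − 6x² + 18x. Remainder: 14x² + 21x − 66.
Step 6: lead(14x² + 21x − 66) ÷ lead(D) = 14x² ÷ 2x² = 7. Subtract (7)·D = 14x² + 21x − 63. Remainder: −3.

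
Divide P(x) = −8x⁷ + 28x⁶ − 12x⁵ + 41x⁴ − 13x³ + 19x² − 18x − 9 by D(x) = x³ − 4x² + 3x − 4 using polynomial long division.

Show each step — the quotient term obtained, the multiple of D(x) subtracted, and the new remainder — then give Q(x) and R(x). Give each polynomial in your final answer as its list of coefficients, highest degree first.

Step 1: lead(−8x⁷ + 28x⁶ − 12x⁵ + 41x⁴ − 13x³ + 19x² − 18x − 9) ÷ lead(D) = −8x⁷ ÷ x³ = −8x⁴. Subtract (−8x⁴)·D = −8x⁷ + 32x⁶ − 24x⁵ + 32x⁴. Remainder: −4x⁶ + 12x⁵ + 9x⁴ − 13x³ + 19x² − 18x − 9.
Step 2: lead(−4x⁶ + 12x⁵ + 9x⁴ − 13x³ + 19x² − 18x − 9) ÷ lead(D) = −4x⁶ ÷ x³ = −4x³. Subtract (−4x³)·D = −4x⁶ + 16x⁵ − 12x⁴ + 16x³. Remainder: −4x⁵ + 21x⁴ − 29x³ + 19x² − 18x − 9.
Step 3: lead(−4x⁵ + 21x⁴ − 29x³ + 19x² − 18x − 9) ÷ lead(D) = −4x⁵ ÷ x³ = −4x². Subtract (−4x²)·D = −4x⁵ + 16x⁴ − 12x³ + 16x². Remainder: 5x⁴ − 17x³ + 3x² − 18x − 9.
Step 4: lead(5x⁴ − 17x³ + 3x² − 18x − 9) ÷ lead(D) = 5x⁴ ÷ x³ = 5x. Subtract (5x)·D = 5x⁴ − 20x³ + 15x² − 20x. Remainder: 3x³ − 12x² + 2x − 9.
Step 5: lead(3x³ − 12x² + 2x − 9) ÷ lead(D) = 3x³ ÷ x³ = 3. Subtract (3)·D = 3x³ − 12x² + 9x − 12. Remainder: −7x + 3.

Q = [-8, -4, -4, 5, 3]; R = [-7, 3]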